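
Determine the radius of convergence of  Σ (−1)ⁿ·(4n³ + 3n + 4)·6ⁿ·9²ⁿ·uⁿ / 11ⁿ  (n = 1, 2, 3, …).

R = 11/486

The ratio of consecutive coefficients is [(4(n+1)³ + 3(n+1) + 4)/(4n³ + 3n + 4)] · 6·81/11 → 486/11.
Hence the series converges for |u| < 1/(486/11) = 11/486, so the radius of convergence is 11/486.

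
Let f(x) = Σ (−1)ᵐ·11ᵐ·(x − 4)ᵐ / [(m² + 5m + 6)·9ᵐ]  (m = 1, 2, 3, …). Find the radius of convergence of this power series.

By the ratio test, |a_{m+1}/a_m| = [(m² + 5m + 6)/((m+1)² + 5(m+1) + 6)] · 11/9 → 11/9.
The series converges when 11/9 · |x − 4| < 1, giving R = 9/11.

R = 9/11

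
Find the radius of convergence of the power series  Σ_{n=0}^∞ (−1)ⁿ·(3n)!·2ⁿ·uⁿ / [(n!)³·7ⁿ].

The ratio of consecutive coefficients is (3n+1)·(3n+2)·(3n+3)/(n+1)³ · 2/7 → 54/7.
Thus R = 1/(54/7) = 7/54.

R = 7/54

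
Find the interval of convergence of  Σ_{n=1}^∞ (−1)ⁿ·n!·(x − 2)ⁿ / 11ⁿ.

The ratio of consecutive coefficients is (n+1) · 1/11 → ∞.
Since the ratio → ∞, the series diverges for every x ≠ 2, and R = 0.

{2}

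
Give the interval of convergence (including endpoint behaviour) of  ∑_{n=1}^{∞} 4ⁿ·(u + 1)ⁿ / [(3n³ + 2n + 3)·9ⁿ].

Apply the ratio test: |a_{n+1}| / |a_n| = [(3n³ + 2n + 3)/(3(n+1)³ + 2(n+1) + 3)] · 4/9, which tends to 4/9 as n → ∞.
Thus R = 1/(4/9) = 9/4.
At u = 5/4: the series is dominated by a constant times Σ 1/n³, which converges (p = 3 > 1).
Check u = -13/4: the terms are on the order of 1/n³, so the series converges absolutely by comparison with the p-series (p = 3 > 1).

[-13/4, 5/4]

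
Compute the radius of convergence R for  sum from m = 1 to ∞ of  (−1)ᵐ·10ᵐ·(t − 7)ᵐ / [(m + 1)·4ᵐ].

The ratio of consecutive coefficients is [(m + 1)/((m+1) + 1)] · 10/4 → 5/2.
Hence the series converges for |t − 7| < 1/(5/2) = 2/5, so the radius of convergence is 2/5.

R = 2/5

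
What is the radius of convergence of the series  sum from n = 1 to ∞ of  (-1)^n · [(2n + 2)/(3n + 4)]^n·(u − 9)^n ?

Root test: |a_n|^(1/n) = (2n + 2)/(3n + 4) → 2/3.
Hence the series converges for |u − 9| < 1/(2/3) = 3/2, so the radius of convergence is 3/2.

R = 3/2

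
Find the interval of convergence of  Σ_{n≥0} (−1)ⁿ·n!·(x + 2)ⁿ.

Apply the ratio test: |a_{n+1}| / |a_n| = (n+1), which tends to ∞ as n → ∞.
Since the ratio → ∞, the series diverges for every x ≠ -2, and R = 0.

{-2}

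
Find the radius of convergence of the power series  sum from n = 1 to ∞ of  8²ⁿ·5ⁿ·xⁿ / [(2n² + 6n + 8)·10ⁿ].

R = 1/32

Apply the ratio test: |a_{n+1}| / |a_n| = [(2n² + 6n + 8)/(2(n+1)² + 6(n+1) + 8)] · 64·5/10, which tends to 32 as n → ∞.
The series converges when 32 · |x| < 1, giving R = 1/32.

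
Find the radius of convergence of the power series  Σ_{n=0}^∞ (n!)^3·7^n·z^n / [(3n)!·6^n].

R = 162/7

By the ratio test, |a_{n+1}/a_n| = (n+1)³/[(3n+1)·(3n+2)·(3n+3)] · 7/6 → 7/162.
Convergence for |z| · 7/162 < 1, i.e. |z| < 162/7. So R = 162/7.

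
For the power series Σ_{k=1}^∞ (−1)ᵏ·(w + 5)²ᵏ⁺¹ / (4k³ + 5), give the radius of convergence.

The ratio of consecutive coefficients is (4k³ + 5)/(4(k+1)³ + 5) → 1.
Successive powers of (w + 5) differ by 2, so the series converges when |w + 5|² · 1 < 1, i.e. |w + 5| < √(1) = 1. So R = 1.

R = 1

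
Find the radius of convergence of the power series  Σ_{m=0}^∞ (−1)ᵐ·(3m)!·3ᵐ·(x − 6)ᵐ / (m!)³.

R = 1/81

By the ratio test, |a_{m+1}/a_m| = (3m+1)·(3m+2)·(3m+3)/(m+1)³ · 3 → 81.
Hence the series converges for |x − 6| < 1/(81) = 1/81, so the radius of convergence is 1/81.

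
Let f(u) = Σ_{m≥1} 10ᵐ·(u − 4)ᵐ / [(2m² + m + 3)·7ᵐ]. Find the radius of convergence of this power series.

R = 7/10

The ratio of consecutive coefficients is [(2m² + m + 3)/(2(m+1)² + (m+1) + 3)] · 10/7 → 10/7.
The series converges when 10/7 · |u − 4| < 1, giving R = 7/10.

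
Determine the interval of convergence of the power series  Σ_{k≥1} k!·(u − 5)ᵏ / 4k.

{5}

Ratio test: |a_{k+1}/a_k| = (k+1) · 4k/4(k+1) → ∞ as k → ∞.
Since the ratio → ∞, the series diverges for every u ≠ 5, and R = 0.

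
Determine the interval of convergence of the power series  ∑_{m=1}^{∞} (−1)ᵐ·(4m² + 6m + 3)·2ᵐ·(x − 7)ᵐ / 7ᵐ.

(7/2, 21/2)

Ratio test: |a_{m+1}/a_m| = [(4(m+1)² + 6(m+1) + 3)/(4m² + 6m + 3)] · 2/7 → 2/7 as m → ∞.
The series converges when 2/7 · |x − 7| < 1, giving R = 7/2.
Endpoint x = 21/2: the m-th term does not approach 0; divergence by the term test.
When x = 7/2, the terms do not tend to 0, so the series diverges.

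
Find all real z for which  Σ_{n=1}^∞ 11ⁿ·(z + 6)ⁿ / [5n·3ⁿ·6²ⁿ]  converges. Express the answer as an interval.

[-174/11, 42/11)

Ratio test: |a_{n+1}/a_n| = [5n/5(n+1)] · 11/(3·36) → 11/108 as n → ∞.
Hence the series converges for |z + 6| < 1/(11/108) = 108/11, so the radius of convergence is 108/11.
When z = 42/11, the terms are asymptotic to a nonzero constant times 1/n, so the series diverges by limit comparison with Σ 1/n.
Check z = -174/11: an alternating series whose terms decrease to 0 in absolute value, so it converges by the Leibniz criterion.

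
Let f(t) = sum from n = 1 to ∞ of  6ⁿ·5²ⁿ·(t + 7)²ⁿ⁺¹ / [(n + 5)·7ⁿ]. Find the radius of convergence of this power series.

R = √42/30

Apply the ratio test: |a_{n+1}| / |a_n| = [(n + 5)/((n+1) + 5)] · 6·25/7, which tends to 150/7 as n → ∞.
Writing y = (t + 7)², the series in y has radius 7/150, so |t + 7| < √(7/150) and R = √42/30.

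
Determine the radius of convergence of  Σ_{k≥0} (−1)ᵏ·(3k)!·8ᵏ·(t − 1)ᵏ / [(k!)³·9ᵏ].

Apply the ratio test: |a_{k+1}| / |a_k| = (3k+1)·(3k+2)·(3k+3)/(k+1)³ · 8/9, which tends to 24 as k → ∞.
The series converges when 24 · |t − 1| < 1, giving R = 1/24.

R = 1/24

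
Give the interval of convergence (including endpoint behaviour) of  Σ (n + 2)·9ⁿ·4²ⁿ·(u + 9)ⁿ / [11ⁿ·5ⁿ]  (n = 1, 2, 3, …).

(-1351/144, -1241/144)

Apply the ratio test: |a_{n+1}| / |a_n| = [((n+1) + 2)/(n + 2)] · 9·16/(11·5), which tends to 144/55 as n → ∞.
Convergence for |u + 9| · 144/55 < 1, i.e. |u + 9| < 55/144. So R = 55/144.
When u = -1241/144, the terms do not tend to 0, so the series diverges.
Check u = -1351/144: the terms have absolute value of order n, which does not tend to 0, so the series diverges by the divergence test.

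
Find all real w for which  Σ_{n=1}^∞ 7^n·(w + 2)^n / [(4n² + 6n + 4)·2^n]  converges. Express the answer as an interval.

Apply the ratio test: |a_{n+1}| / |a_n| = [(4n² + 6n + 4)/(4(n+1)² + 6(n+1) + 4)] · 7/2, which tends to 7/2 as n → ∞.
The series converges when 7/2 · |w + 2| < 1, giving R = 2/7.
Check w = -12/7: the series is dominated by a constant times Σ 1/n², which converges (p = 2 > 1).
Endpoint w = -16/7: the terms are on the order of 1/n², so the series converges absolutely by comparison with the p-series (p = 2 > 1).

[-16/7, -12/7]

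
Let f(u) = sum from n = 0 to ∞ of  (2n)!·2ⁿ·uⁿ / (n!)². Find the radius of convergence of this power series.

R = 1/8

The ratio of consecutive coefficients is (2n+1)·(2n+2)/(n+1)² · 2 → 8.
Hence the series converges for |u| < 1/(8) = 1/8, so the radius of convergence is 1/8.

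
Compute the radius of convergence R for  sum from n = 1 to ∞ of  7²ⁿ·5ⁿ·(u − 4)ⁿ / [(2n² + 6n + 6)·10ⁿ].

R = 2/49

The ratio of consecutive coefficients is [(2n² + 6n + 6)/(2(n+1)² + 6(n+1) + 6)] · 49·5/10 → 49/2.
Convergence for |u − 4| · 49/2 < 1, i.e. |u − 4| < 2/49. So R = 2/49.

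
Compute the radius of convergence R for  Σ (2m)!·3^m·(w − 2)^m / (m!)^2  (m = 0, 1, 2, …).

R = 1/12

Apply the ratio test: |a_{m+1}| / |a_m| = (2m+1)·(2m+2)/(m+1)² · 3, which tends to 12 as m → ∞.
The series converges when 12 · |w − 2| < 1, giving R = 1/12.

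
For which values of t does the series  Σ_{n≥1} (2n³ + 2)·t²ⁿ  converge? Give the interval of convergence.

(-1, 1)

The ratio of consecutive coefficients is (2(n+1)³ + 2)/(2n³ + 2) → 1.
Writing y = t², the series in y has radius 1, so |t| < √(1) = 1 and R = 1.
Endpoint t = 1: the terms do not tend to 0, so the series diverges.
Endpoint t = -1: the terms have absolute value of order n³, which does not tend to 0, so the series diverges by the divergence test.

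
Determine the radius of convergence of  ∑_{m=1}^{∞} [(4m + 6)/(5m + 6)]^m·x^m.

R = 5/4

Root test: |a_m|^(1/m) = (4m + 6)/(5m + 6) → 4/5.
Hence the series converges for |x| < 1/(4/5) = 5/4, so the radius of convergence is 5/4.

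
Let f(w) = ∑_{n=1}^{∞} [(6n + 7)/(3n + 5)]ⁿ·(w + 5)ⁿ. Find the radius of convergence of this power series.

Applying the root test, |a_n|^(1/n) = (6n + 7)/(3n + 5) → 2.
The series converges when 2 · |w + 5| < 1, giving R = 1/2.

R = 1/2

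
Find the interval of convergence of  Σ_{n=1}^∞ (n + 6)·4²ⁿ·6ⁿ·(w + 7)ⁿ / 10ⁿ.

(-341/48, -331/48)

The ratio of consecutive coefficients is [((n+1) + 6)/(n + 6)] · 16·6/10 → 48/5.
Hence the series converges for |w + 7| < 1/(48/5) = 5/48, so the radius of convergence is 5/48.
Check w = -331/48: the terms do not tend to 0, so the series diverges.
Check w = -341/48: the n-th term does not approach 0; divergence by the term test.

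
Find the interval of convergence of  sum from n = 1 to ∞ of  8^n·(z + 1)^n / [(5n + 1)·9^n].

[-17/8, 1/8)

By the ratio test, |a_{n+1}/a_n| = [(5n + 1)/(5(n+1) + 1)] · 8/9 → 8/9.
The series converges when 8/9 · |z + 1| < 1, giving R = 9/8.
Endpoint z = 1/8: the terms behave like c/n; limit comparison with the harmonic series gives divergence.
Check z = -17/8: an alternating series whose terms decrease to 0 in absolute value, so it converges by the Leibniz criterion.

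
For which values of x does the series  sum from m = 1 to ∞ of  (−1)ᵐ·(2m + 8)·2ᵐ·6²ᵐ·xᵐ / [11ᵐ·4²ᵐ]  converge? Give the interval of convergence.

(-22/9, 22/9)

By the ratio test, |a_{m+1}/a_m| = [(2(m+1) + 8)/(2m + 8)] · 2·36/(11·16) → 9/22.
The series converges when 9/22 · |x| < 1, giving R = 22/9.
Check x = 22/9: the terms do not tend to 0, so the series diverges.
When x = -22/9, the m-th term does not approach 0; divergence by the term test.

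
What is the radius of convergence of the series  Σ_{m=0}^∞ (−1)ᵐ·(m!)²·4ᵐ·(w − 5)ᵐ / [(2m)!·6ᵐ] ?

Ratio test: |a_{m+1}/a_m| = (m+1)²/[(2m+1)·(2m+2)] · 4/6 → 1/6 as m → ∞.
Convergence for |w − 5| · 1/6 < 1, i.e. |w − 5| < 6. So R = 6.

R = 6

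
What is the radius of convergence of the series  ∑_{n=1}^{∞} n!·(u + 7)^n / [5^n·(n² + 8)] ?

R = 0

The ratio of consecutive coefficients is (n+1) · 1/5 · (n² + 8)/((n+1)² + 8) → ∞.
The ratio grows without bound, so the series diverges whenever (u + 7) ≠ 0; it converges only at u = -7. R = 0.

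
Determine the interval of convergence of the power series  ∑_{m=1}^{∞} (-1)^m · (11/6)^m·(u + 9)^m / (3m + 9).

Ratio test: |a_{m+1}/a_m| = [(3m + 9)/(3(m+1) + 9)] · 11/6 → 11/6 as m → ∞.
Hence the series converges for |u + 9| < 1/(11/6) = 6/11, so the radius of convergence is 6/11.
At u = -93/11: the terms alternate in sign and decrease monotonically to 0 in absolute value (size ~ c/m), so the alternating series test gives convergence.
At u = -105/11: comparison with the harmonic series Σ 1/m shows the series diverges.

(-105/11, -93/11]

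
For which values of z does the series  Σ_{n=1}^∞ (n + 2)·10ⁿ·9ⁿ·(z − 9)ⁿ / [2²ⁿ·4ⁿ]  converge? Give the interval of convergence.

(397/45, 413/45)

Apply the ratio test: |a_{n+1}| / |a_n| = [((n+1) + 2)/(n + 2)] · 10·9/(4·4), which tends to 45/8 as n → ∞.
Hence the series converges for |z − 9| < 1/(45/8) = 8/45, so the radius of convergence is 8/45.
At z = 413/45: the n-th term does not approach 0; divergence by the term test.
When z = 397/45, the terms do not tend to 0, so the series diverges.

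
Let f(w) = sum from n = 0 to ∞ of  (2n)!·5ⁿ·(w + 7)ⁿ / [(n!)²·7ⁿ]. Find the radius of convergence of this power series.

R = 7/20

Ratio test: |a_{n+1}/a_n| = (2n+1)·(2n+2)/(n+1)² · 5/7 → 20/7 as n → ∞.
The series converges when 20/7 · |w + 7| < 1, giving R = 7/20.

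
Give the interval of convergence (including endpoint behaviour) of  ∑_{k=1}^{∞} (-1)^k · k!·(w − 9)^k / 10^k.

Ratio test: |a_{k+1}/a_k| = (k+1) · 1/10 → ∞ as k → ∞.
The ratio grows without bound, so the series diverges whenever (w − 9) ≠ 0; it converges only at w = 9. R = 0.

{9}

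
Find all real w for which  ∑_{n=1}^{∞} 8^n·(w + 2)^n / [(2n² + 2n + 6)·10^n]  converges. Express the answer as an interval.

By the ratio test, |a_{n+1}/a_n| = [(2n² + 2n + 6)/(2(n+1)² + 2(n+1) + 6)] · 8/10 → 4/5.
Thus R = 1/(4/5) = 5/4.
Check w = -3/4: absolute convergence follows by limit comparison with Σ 1/n².
When w = -13/4, the terms are on the order of 1/n², so the series converges absolutely by comparison with the p-series (p = 2 > 1).

[-13/4, -3/4]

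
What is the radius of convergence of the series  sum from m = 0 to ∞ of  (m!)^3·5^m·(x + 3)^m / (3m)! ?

Apply the ratio test: |a_{m+1}| / |a_m| = (m+1)³/[(3m+1)·(3m+2)·(3m+3)] · 5, which tends to 5/27 as m → ∞.
Convergence for |x + 3| · 5/27 < 1, i.e. |x + 3| < 27/5. So R = 27/5.

R = 27/5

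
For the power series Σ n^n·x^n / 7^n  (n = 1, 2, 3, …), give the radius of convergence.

Root test: |a_n|^(1/n) = n/7 → ∞.
The root grows without bound, so R = 0 (convergence only at x = 0).

R = 0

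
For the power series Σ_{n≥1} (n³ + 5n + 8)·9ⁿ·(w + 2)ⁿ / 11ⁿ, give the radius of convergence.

The ratio of consecutive coefficients is [((n+1)³ + 5(n+1) + 8)/(n³ + 5n + 8)] · 9/11 → 9/11.
The series converges when 9/11 · |w + 2| < 1, giving R = 11/9.

R = 11/9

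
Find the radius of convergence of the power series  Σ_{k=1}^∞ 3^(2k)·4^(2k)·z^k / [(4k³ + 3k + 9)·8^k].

R = 1/18

By the ratio test, |a_{k+1}/a_k| = [(4k³ + 3k + 9)/(4(k+1)³ + 3(k+1) + 9)] · 9·16/8 → 18.
Thus R = 1/(18) = 1/18.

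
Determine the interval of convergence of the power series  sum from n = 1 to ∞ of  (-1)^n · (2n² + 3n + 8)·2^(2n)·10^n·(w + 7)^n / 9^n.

Apply the ratio test: |a_{n+1}| / |a_n| = [(2(n+1)² + 3(n+1) + 8)/(2n² + 3n + 8)] · 4·10/9, which tends to 40/9 as n → ∞.
Convergence for |w + 7| · 40/9 < 1, i.e. |w + 7| < 9/40. So R = 9/40.
Check w = -271/40: the terms do not tend to 0, so the series diverges.
At w = -289/40: the terms have absolute value of order n², which does not tend to 0, so the series diverges by the divergence test.

(-289/40, -271/40)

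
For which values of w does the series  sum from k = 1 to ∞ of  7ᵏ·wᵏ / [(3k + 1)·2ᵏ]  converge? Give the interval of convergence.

The ratio of consecutive coefficients is [(3k + 1)/(3(k+1) + 1)] · 7/2 → 7/2.
Convergence for |w| · 7/2 < 1, i.e. |w| < 2/7. So R = 2/7.
Endpoint w = 2/7: comparison with the harmonic series Σ 1/k shows the series diverges.
At w = -2/7: convergence follows from the alternating series test (terms decrease monotonically to 0).

[-2/7, 2/7)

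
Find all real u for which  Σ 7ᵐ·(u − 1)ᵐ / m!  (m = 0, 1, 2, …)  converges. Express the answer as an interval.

(−∞, ∞)

Apply the ratio test: |a_{m+1}| / |a_m| = 7 · 1/(m+1), which tends to 0 as m → ∞.
The limit is 0, so the series converges for all u; R = ∞.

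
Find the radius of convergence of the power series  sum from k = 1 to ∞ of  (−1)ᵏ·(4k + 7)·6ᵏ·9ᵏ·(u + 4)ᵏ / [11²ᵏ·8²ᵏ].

By the ratio test, |a_{k+1}/a_k| = [(4(k+1) + 7)/(4k + 7)] · 6·9/(121·64) → 27/3872.
Hence the series converges for |u + 4| < 1/(27/3872) = 3872/27, so the radius of convergence is 3872/27.

R = 3872/27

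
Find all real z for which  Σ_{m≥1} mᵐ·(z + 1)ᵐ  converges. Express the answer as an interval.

{-1}

Root test: |a_m|^(1/m) = m → ∞.
The root grows without bound, so R = 0 (convergence only at z = -1).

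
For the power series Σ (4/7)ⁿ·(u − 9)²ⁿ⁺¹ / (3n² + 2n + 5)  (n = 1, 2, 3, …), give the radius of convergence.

Ratio test: |a_{n+1}/a_n| = [(3n² + 2n + 5)/(3(n+1)² + 2(n+1) + 5)] · 4/7 → 4/7 as n → ∞.
Writing y = (u − 9)², the series in y has radius 7/4, so |u − 9| < √(7/4) and R = √7/2.

R = √7/2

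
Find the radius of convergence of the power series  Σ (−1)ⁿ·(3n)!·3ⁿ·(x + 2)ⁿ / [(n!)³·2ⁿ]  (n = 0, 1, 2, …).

R = 2/81

Ratio test: |a_{n+1}/a_n| = (3n+1)·(3n+2)·(3n+3)/(n+1)³ · 3/2 → 81/2 as n → ∞.
Thus R = 1/(81/2) = 2/81.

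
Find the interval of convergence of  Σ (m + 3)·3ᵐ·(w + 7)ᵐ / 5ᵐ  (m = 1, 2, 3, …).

By the ratio test, |a_{m+1}/a_m| = [((m+1) + 3)/(m + 3)] · 3/5 → 3/5.
Convergence for |w + 7| · 3/5 < 1, i.e. |w + 7| < 5/3. So R = 5/3.
At w = -16/3: the terms have absolute value of order m, which does not tend to 0, so the series diverges by the divergence test.
Check w = -26/3: the terms do not tend to 0, so the series diverges.

(-26/3, -16/3)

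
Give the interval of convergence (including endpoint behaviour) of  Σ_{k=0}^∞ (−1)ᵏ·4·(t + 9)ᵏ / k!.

(−∞, ∞)

Ratio test: |a_{k+1}/a_k| = 4/4 · 1/(k+1) → 0 as k → ∞.
The limit is 0, so the series converges for all t; R = ∞.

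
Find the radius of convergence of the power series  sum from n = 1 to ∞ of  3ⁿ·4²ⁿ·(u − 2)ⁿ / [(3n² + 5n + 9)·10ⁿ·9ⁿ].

The ratio of consecutive coefficients is [(3n² + 5n + 9)/(3(n+1)² + 5(n+1) + 9)] · 3·16/(10·9) → 8/15.
Thus R = 1/(8/15) = 15/8.

R = 15/8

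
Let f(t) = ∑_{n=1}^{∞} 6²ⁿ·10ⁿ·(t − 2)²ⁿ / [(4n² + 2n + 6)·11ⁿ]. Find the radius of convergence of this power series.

Ratio test: |a_{n+1}/a_n| = [(4n² + 2n + 6)/(4(n+1)² + 2(n+1) + 6)] · 36·10/11 → 360/11 as n → ∞.
Successive powers of (t − 2) differ by 2, so the series converges when |t − 2|² · 360/11 < 1, i.e. |t − 2| < √(11/360). So R = √110/60.

R = √110/60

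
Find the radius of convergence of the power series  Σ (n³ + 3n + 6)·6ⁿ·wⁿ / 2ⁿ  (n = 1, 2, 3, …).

R = 1/3

Apply the ratio test: |a_{n+1}| / |a_n| = [((n+1)³ + 3(n+1) + 6)/(n³ + 3n + 6)] · 6/2, which tends to 3 as n → ∞.
Convergence for |w| · 3 < 1, i.e. |w| < 1/3. So R = 1/3.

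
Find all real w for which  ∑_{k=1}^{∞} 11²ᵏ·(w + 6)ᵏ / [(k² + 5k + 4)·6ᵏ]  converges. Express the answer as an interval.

Apply the ratio test: |a_{k+1}| / |a_k| = [(k² + 5k + 4)/((k+1)² + 5(k+1) + 4)] · 121/6, which tends to 121/6 as k → ∞.
Convergence for |w + 6| · 121/6 < 1, i.e. |w + 6| < 6/121. So R = 6/121.
At w = -720/121: absolute convergence follows by limit comparison with Σ 1/k².
Check w = -732/121: the terms are on the order of 1/k², so the series converges absolutely by comparison with the p-series (p = 2 > 1).

[-732/121, -720/121]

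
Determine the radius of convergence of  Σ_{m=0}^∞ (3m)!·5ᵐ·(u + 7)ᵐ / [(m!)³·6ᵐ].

R = 2/45

Apply the ratio test: |a_{m+1}| / |a_m| = (3m+1)·(3m+2)·(3m+3)/(m+1)³ · 5/6, which tends to 45/2 as m → ∞.
Thus R = 1/(45/2) = 2/45.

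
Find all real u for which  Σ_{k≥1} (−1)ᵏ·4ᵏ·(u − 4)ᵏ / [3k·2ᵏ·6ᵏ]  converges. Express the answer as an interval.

(1, 7]

By the ratio test, |a_{k+1}/a_k| = [3k/3(k+1)] · 4/(2·6) → 1/3.
The series converges when 1/3 · |u − 4| < 1, giving R = 3.
At u = 7: an alternating series whose terms decrease to 0 in absolute value, so it converges by the Leibniz criterion.
Check u = 1: the terms behave like c/k; limit comparison with the harmonic series gives divergence.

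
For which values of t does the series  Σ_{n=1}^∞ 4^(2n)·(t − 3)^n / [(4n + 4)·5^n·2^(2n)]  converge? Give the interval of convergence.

The ratio of consecutive coefficients is [(4n + 4)/(4(n+1) + 4)] · 16/(5·4) → 4/5.
Thus R = 1/(4/5) = 5/4.
When t = 17/4, the terms are asymptotic to a nonzero constant times 1/n, so the series diverges by limit comparison with Σ 1/n.
At t = 7/4: the terms alternate in sign and decrease monotonically to 0 in absolute value (size ~ c/n), so the alternating series test gives convergence.

[7/4, 17/4)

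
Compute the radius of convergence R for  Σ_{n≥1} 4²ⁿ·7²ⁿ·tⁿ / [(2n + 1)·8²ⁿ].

R = 4/49

Ratio test: |a_{n+1}/a_n| = [(2n + 1)/(2(n+1) + 1)] · 16·49/64 → 49/4 as n → ∞.
The series converges when 49/4 · |t| < 1, giving R = 4/49.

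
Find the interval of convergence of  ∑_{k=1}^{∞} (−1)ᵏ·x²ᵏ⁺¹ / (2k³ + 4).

[-1, 1]

Ratio test: |a_{k+1}/a_k| = (2k³ + 4)/(2(k+1)³ + 4) → 1 as k → ∞.
Successive powers of x differ by 2, so the series converges when |x|² · 1 < 1, i.e. |x| < √(1) = 1. So R = 1.
Check x = 1: the terms are on the order of 1/k³, so the series converges absolutely by comparison with the p-series (p = 3 > 1).
At x = -1: absolute convergence follows by limit comparison with Σ 1/k³.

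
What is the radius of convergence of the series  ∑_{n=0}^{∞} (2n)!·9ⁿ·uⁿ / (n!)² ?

Apply the ratio test: |a_{n+1}| / |a_n| = (2n+1)·(2n+2)/(n+1)² · 9, which tends to 36 as n → ∞.
Hence the series converges for |u| < 1/(36) = 1/36, so the radius of convergence is 1/36.

R = 1/36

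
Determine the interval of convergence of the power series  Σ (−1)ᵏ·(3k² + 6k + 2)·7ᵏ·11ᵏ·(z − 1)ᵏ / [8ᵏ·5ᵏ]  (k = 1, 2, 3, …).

By the ratio test, |a_{k+1}/a_k| = [(3(k+1)² + 6(k+1) + 2)/(3k² + 6k + 2)] · 7·11/(8·5) → 77/40.
The series converges when 77/40 · |z − 1| < 1, giving R = 40/77.
Check z = 117/77: the k-th term does not approach 0; divergence by the term test.
At z = 37/77: the k-th term does not approach 0; divergence by the term test.

(37/77, 117/77)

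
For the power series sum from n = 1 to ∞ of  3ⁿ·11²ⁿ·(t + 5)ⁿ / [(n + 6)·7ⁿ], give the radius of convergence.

The ratio of consecutive coefficients is [(n + 6)/((n+1) + 6)] · 3·121/7 → 363/7.
Thus R = 1/(363/7) = 7/363.

R = 7/363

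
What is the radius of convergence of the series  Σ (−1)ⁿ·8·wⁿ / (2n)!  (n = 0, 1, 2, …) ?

R = ∞

Apply the ratio test: |a_{n+1}| / |a_n| = 8/8 · 1/[(2n+1)·(2n+2)], which tends to 0 as n → ∞.
Since the limit is 0 < 1 for every w, the series converges on all of ℝ and R = ∞.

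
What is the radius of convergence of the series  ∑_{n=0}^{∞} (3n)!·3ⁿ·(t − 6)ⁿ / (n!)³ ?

R = 1/81

The ratio of consecutive coefficients is (3n+1)·(3n+2)·(3n+3)/(n+1)³ · 3 → 81.
Thus R = 1/(81) = 1/81.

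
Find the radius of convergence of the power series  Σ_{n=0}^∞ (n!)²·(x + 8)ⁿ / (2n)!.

Apply the ratio test: |a_{n+1}| / |a_n| = (n+1)²/[(2n+1)·(2n+2)], which tends to 1/4 as n → ∞.
The series converges when 1/4 · |x + 8| < 1, giving R = 4.

R = 4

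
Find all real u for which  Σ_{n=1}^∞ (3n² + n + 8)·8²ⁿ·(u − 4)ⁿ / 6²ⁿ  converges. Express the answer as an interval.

(55/16, 73/16)

By the ratio test, |a_{n+1}/a_n| = [(3(n+1)² + (n+1) + 8)/(3n² + n + 8)] · 64/36 → 16/9.
Hence the series converges for |u − 4| < 1/(16/9) = 9/16, so the radius of convergence is 9/16.
When u = 73/16, the terms have absolute value of order n², which does not tend to 0, so the series diverges by the divergence test.
When u = 55/16, the terms have absolute value of order n², which does not tend to 0, so the series diverges by the divergence test.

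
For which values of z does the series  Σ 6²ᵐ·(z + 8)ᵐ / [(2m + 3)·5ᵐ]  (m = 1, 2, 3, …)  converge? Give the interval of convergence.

Apply the ratio test: |a_{m+1}| / |a_m| = [(2m + 3)/(2(m+1) + 3)] · 36/5, which tends to 36/5 as m → ∞.
The series converges when 36/5 · |z + 8| < 1, giving R = 5/36.
Endpoint z = -283/36: comparison with the harmonic series Σ 1/m shows the series diverges.
Endpoint z = -293/36: the terms alternate in sign and decrease monotonically to 0 in absolute value (size ~ c/m), so the alternating series test gives convergence.

[-293/36, -283/36)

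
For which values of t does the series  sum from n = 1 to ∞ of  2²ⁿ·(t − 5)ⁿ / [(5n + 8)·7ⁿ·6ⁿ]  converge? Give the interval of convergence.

[-11/2, 31/2)

By the ratio test, |a_{n+1}/a_n| = [(5n + 8)/(5(n+1) + 8)] · 4/(7·6) → 2/21.
Thus R = 1/(2/21) = 21/2.
When t = 31/2, the terms behave like c/n; limit comparison with the harmonic series gives divergence.
Endpoint t = -11/2: an alternating series whose terms decrease to 0 in absolute value, so it converges by the Leibniz criterion.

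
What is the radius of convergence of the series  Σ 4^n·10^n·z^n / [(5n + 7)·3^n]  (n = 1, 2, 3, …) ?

R = 3/40

By the ratio test, |a_{n+1}/a_n| = [(5n + 7)/(5(n+1) + 7)] · 4·10/3 → 40/3.
Hence the series converges for |z| < 1/(40/3) = 3/40, so the radius of convergence is 3/40.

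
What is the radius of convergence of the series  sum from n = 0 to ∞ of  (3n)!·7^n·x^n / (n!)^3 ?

R = 1/189

The ratio of consecutive coefficients is (3n+1)·(3n+2)·(3n+3)/(n+1)³ · 7 → 189.
Hence the series converges for |x| < 1/(189) = 1/189, so the radius of convergence is 1/189.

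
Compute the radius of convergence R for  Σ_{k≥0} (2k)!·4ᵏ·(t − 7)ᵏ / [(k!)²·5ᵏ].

Ratio test: |a_{k+1}/a_k| = (2k+1)·(2k+2)/(k+1)² · 4/5 → 16/5 as k → ∞.
Thus R = 1/(16/5) = 5/16.

R = 5/16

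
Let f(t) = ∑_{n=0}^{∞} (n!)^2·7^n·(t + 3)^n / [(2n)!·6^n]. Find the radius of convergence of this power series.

Ratio test: |a_{n+1}/a_n| = (n+1)²/[(2n+1)·(2n+2)] · 7/6 → 7/24 as n → ∞.
Convergence for |t + 3| · 7/24 < 1, i.e. |t + 3| < 24/7. So R = 24/7.

R = 24/7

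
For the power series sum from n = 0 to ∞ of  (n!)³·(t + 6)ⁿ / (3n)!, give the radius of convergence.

Ratio test: |a_{n+1}/a_n| = (n+1)³/[(3n+1)·(3n+2)·(3n+3)] → 1/27 as n → ∞.
The series converges when 1/27 · |t + 6| < 1, giving R = 27.

R = 27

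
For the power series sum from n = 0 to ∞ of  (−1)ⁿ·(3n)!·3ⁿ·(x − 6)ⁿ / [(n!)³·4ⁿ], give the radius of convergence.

Ratio test: |a_{n+1}/a_n| = (3n+1)·(3n+2)·(3n+3)/(n+1)³ · 3/4 → 81/4 as n → ∞.
Hence the series converges for |x − 6| < 1/(81/4) = 4/81, so the radius of convergence is 4/81.

R = 4/81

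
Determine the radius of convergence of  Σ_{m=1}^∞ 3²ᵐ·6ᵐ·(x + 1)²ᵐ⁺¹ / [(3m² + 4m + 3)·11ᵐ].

R = √66/18

Ratio test: |a_{m+1}/a_m| = [(3m² + 4m + 3)/(3(m+1)² + 4(m+1) + 3)] · 9·6/11 → 54/11 as m → ∞.
Successive powers of (x + 1) differ by 2, so the series converges when |x + 1|² · 54/11 < 1, i.e. |x + 1| < √(11/54). So R = √66/18.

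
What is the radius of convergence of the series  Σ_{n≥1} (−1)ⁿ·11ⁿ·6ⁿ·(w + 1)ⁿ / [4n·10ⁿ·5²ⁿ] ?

R = 125/33

By the ratio test, |a_{n+1}/a_n| = [4n/4(n+1)] · 11·6/(10·25) → 33/125.
Convergence for |w + 1| · 33/125 < 1, i.e. |w + 1| < 125/33. So R = 125/33.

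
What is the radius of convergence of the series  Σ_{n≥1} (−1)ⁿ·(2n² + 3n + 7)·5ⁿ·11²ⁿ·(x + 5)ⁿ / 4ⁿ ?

Ratio test: |a_{n+1}/a_n| = [(2(n+1)² + 3(n+1) + 7)/(2n² + 3n + 7)] · 5·121/4 → 605/4 as n → ∞.
The series converges when 605/4 · |x + 5| < 1, giving R = 4/605.

R = 4/605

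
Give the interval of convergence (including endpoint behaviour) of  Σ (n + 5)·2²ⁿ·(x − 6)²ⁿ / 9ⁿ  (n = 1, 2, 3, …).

(9/2, 15/2)

The ratio of consecutive coefficients is [((n+1) + 5)/(n + 5)] · 4/9 → 4/9.
Since the exponent of (x − 6) increases by 2 each term, convergence requires |x − 6|² < 9/4, hence R = 3/2.
At x = 15/2: the terms have absolute value of order n, which does not tend to 0, so the series diverges by the divergence test.
Endpoint x = 9/2: the terms have absolute value of order n, which does not tend to 0, so the series diverges by the divergence test.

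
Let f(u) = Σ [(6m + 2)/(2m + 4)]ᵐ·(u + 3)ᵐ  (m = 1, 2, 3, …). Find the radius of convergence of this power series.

Root test: |a_m|^(1/m) = (6m + 2)/(2m + 4) → 3.
Hence the series converges for |u + 3| < 1/(3) = 1/3, so the radius of convergence is 1/3.

R = 1/3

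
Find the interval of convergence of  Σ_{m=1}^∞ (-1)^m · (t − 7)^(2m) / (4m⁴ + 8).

[6, 8]

Apply the ratio test: |a_{m+1}| / |a_m| = (4m⁴ + 8)/(4(m+1)⁴ + 8), which tends to 1 as m → ∞.
Since the exponent of (t − 7) increases by 2 each term, convergence requires |t − 7|² < 1, hence R = 1.
When t = 8, the terms are on the order of 1/m⁴, so the series converges absolutely by comparison with the p-series (p = 4 > 1).
Endpoint t = 6: absolute convergence follows by limit comparison with Σ 1/m⁴.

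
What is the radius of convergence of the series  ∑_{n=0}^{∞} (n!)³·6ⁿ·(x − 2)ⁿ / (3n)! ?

Apply the ratio test: |a_{n+1}| / |a_n| = (n+1)³/[(3n+1)·(3n+2)·(3n+3)] · 6, which tends to 2/9 as n → ∞.
Hence the series converges for |x − 2| < 1/(2/9) = 9/2, so the radius of convergence is 9/2.

R = 9/2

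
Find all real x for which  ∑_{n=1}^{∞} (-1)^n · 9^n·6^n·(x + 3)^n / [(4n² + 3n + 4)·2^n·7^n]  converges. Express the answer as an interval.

[-88/27, -74/27]

Apply the ratio test: |a_{n+1}| / |a_n| = [(4n² + 3n + 4)/(4(n+1)² + 3(n+1) + 4)] · 9·6/(2·7), which tends to 27/7 as n → ∞.
Convergence for |x + 3| · 27/7 < 1, i.e. |x + 3| < 7/27. So R = 7/27.
Check x = -74/27: the terms are on the order of 1/n², so the series converges absolutely by comparison with the p-series (p = 2 > 1).
When x = -88/27, the terms are on the order of 1/n², so the series converges absolutely by comparison with the p-series (p = 2 > 1).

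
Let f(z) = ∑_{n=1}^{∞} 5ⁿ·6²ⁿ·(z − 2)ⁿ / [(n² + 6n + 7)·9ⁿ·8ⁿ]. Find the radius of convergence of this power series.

R = 2/5

By the ratio test, |a_{n+1}/a_n| = [(n² + 6n + 7)/((n+1)² + 6(n+1) + 7)] · 5·36/(9·8) → 5/2.
Thus R = 1/(5/2) = 2/5.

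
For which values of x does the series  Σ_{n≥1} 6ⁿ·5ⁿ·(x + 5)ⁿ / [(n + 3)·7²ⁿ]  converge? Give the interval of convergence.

The ratio of consecutive coefficients is [(n + 3)/((n+1) + 3)] · 6·5/49 → 30/49.
Thus R = 1/(30/49) = 49/30.
When x = -101/30, the terms are asymptotic to a nonzero constant times 1/n, so the series diverges by limit comparison with Σ 1/n.
Check x = -199/30: an alternating series whose terms decrease to 0 in absolute value, so it converges by the Leibniz criterion.

[-199/30, -101/30)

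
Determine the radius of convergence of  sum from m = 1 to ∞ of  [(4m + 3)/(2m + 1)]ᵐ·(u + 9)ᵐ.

By the Cauchy root test, |a_m|^(1/m) = (4m + 3)/(2m + 1) → 2.
Thus R = 1/(2) = 1/2.

R = 1/2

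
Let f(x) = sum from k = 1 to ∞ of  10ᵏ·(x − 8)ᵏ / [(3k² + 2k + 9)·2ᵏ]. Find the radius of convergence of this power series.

Apply the ratio test: |a_{k+1}| / |a_k| = [(3k² + 2k + 9)/(3(k+1)² + 2(k+1) + 9)] · 10/2, which tends to 5 as k → ∞.
Thus R = 1/(5) = 1/5.

R = 1/5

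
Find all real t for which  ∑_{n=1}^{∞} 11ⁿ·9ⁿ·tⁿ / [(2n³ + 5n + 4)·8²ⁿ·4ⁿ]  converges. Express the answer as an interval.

Ratio test: |a_{n+1}/a_n| = [(2n³ + 5n + 4)/(2(n+1)³ + 5(n+1) + 4)] · 11·9/(64·4) → 99/256 as n → ∞.
Thus R = 1/(99/256) = 256/99.
When t = 256/99, absolute convergence follows by limit comparison with Σ 1/n³.
At t = -256/99: the terms are on the order of 1/n³, so the series converges absolutely by comparison with the p-series (p = 3 > 1).

[-256/99, 256/99]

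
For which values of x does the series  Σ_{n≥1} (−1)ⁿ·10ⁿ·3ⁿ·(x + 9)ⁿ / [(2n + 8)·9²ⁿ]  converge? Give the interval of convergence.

(-117/10, -63/10]

Apply the ratio test: |a_{n+1}| / |a_n| = [(2n + 8)/(2(n+1) + 8)] · 10·3/81, which tends to 10/27 as n → ∞.
The series converges when 10/27 · |x + 9| < 1, giving R = 27/10.
Check x = -63/10: the terms alternate in sign and decrease monotonically to 0 in absolute value (size ~ c/n), so the alternating series test gives convergence.
Check x = -117/10: comparison with the harmonic series Σ 1/n shows the series diverges.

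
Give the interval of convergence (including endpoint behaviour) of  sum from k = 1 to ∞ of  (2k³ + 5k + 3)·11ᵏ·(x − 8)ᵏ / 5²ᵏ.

By the ratio test, |a_{k+1}/a_k| = [(2(k+1)³ + 5(k+1) + 3)/(2k³ + 5k + 3)] · 11/25 → 11/25.
Thus R = 1/(11/25) = 25/11.
When x = 113/11, the k-th term does not approach 0; divergence by the term test.
When x = 63/11, the terms have absolute value of order k³, which does not tend to 0, so the series diverges by the divergence test.

(63/11, 113/11)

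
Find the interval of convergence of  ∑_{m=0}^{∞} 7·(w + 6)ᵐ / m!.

Ratio test: |a_{m+1}/a_m| = 7/7 · 1/(m+1) → 0 as m → ∞.
Since the limit is 0 < 1 for every w, the series converges on all of ℝ and R = ∞.

(−∞, ∞)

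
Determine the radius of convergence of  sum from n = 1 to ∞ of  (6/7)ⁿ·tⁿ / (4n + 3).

The ratio of consecutive coefficients is [(4n + 3)/(4(n+1) + 3)] · 6/7 → 6/7.
The series converges when 6/7 · |t| < 1, giving R = 7/6.

R = 7/6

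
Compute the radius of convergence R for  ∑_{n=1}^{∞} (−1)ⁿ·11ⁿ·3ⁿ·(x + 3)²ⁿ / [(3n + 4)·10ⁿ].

By the ratio test, |a_{n+1}/a_n| = [(3n + 4)/(3(n+1) + 4)] · 11·3/10 → 33/10.
Successive powers of (x + 3) differ by 2, so the series converges when |x + 3|² · 33/10 < 1, i.e. |x + 3| < √(10/33). So R = √330/33.

R = √330/33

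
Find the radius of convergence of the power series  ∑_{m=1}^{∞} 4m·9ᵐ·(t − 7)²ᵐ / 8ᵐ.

Apply the ratio test: |a_{m+1}| / |a_m| = [4(m+1)/4m] · 9/8, which tends to 9/8 as m → ∞.
Successive powers of (t − 7) differ by 2, so the series converges when |t − 7|² · 9/8 < 1, i.e. |t − 7| < √(8/9). So R = 2√2/3.

R = 2√2/3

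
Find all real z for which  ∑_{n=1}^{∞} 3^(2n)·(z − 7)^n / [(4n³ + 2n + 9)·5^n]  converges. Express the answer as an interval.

Ratio test: |a_{n+1}/a_n| = [(4n³ + 2n + 9)/(4(n+1)³ + 2(n+1) + 9)] · 9/5 → 9/5 as n → ∞.
Convergence for |z − 7| · 9/5 < 1, i.e. |z − 7| < 5/9. So R = 5/9.
At z = 68/9: the series is dominated by a constant times Σ 1/n³, which converges (p = 3 > 1).
Endpoint z = 58/9: the terms are on the order of 1/n³, so the series converges absolutely by comparison with the p-series (p = 3 > 1).

[58/9, 68/9]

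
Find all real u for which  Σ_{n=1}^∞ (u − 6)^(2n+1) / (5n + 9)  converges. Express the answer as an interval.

By the ratio test, |a_{n+1}/a_n| = (5n + 9)/(5(n+1) + 9) → 1.
Successive powers of (u − 6) differ by 2, so the series converges when |u − 6|² · 1 < 1, i.e. |u − 6| < √(1) = 1. So R = 1.
Endpoint u = 7: the terms behave like c/n; limit comparison with the harmonic series gives divergence.
At u = 5: the terms behave like c/n; limit comparison with the harmonic series gives divergence.

(5, 7)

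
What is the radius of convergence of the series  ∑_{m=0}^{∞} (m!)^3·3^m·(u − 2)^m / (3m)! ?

Ratio test: |a_{m+1}/a_m| = (m+1)³/[(3m+1)·(3m+2)·(3m+3)] · 3 → 1/9 as m → ∞.
Hence the series converges for |u − 2| < 1/(1/9) = 9, so the radius of convergence is 9.

R = 9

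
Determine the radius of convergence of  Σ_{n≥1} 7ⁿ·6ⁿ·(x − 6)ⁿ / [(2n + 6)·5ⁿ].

By the ratio test, |a_{n+1}/a_n| = [(2n + 6)/(2(n+1) + 6)] · 7·6/5 → 42/5.
Thus R = 1/(42/5) = 5/42.

R = 5/42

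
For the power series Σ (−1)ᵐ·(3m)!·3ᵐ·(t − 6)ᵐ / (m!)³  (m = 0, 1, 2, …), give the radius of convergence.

R = 1/81

Ratio test: |a_{m+1}/a_m| = (3m+1)·(3m+2)·(3m+3)/(m+1)³ · 3 → 81 as m → ∞.
Thus R = 1/(81) = 1/81.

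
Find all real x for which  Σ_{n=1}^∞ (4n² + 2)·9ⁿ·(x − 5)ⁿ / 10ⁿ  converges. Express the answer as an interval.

(35/9, 55/9)

The ratio of consecutive coefficients is [(4(n+1)² + 2)/(4n² + 2)] · 9/10 → 9/10.
Thus R = 1/(9/10) = 10/9.
Check x = 55/9: the n-th term does not approach 0; divergence by the term test.
Endpoint x = 35/9: the terms have absolute value of order n², which does not tend to 0, so the series diverges by the divergence test.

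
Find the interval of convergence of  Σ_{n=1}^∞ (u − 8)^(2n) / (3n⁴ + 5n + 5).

[7, 9]

Ratio test: |a_{n+1}/a_n| = (3n⁴ + 5n + 5)/(3(n+1)⁴ + 5(n+1) + 5) → 1 as n → ∞.
Writing y = (u − 8)², the series in y has radius 1, so |u − 8| < √(1) = 1 and R = 1.
When u = 9, absolute convergence follows by limit comparison with Σ 1/n⁴.
At u = 7: absolute convergence follows by limit comparison with Σ 1/n⁴.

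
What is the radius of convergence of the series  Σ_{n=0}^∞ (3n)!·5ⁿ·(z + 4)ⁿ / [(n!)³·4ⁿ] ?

By the ratio test, |a_{n+1}/a_n| = (3n+1)·(3n+2)·(3n+3)/(n+1)³ · 5/4 → 135/4.
Thus R = 1/(135/4) = 4/135.

R = 4/135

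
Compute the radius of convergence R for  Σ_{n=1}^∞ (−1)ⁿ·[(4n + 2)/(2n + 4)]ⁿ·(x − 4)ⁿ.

By the Cauchy root test, |a_n|^(1/n) = (4n + 2)/(2n + 4) → 2.
The series converges when 2 · |x − 4| < 1, giving R = 1/2.

R = 1/2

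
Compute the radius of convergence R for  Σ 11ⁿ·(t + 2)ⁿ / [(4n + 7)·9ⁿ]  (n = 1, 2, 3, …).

R = 9/11

By the ratio test, |a_{n+1}/a_n| = [(4n + 7)/(4(n+1) + 7)] · 11/9 → 11/9.
Convergence for |t + 2| · 11/9 < 1, i.e. |t + 2| < 9/11. So R = 9/11.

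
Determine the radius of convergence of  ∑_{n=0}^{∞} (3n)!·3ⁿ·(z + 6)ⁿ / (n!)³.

R = 1/81

The ratio of consecutive coefficients is (3n+1)·(3n+2)·(3n+3)/(n+1)³ · 3 → 81.
The series converges when 81 · |z + 6| < 1, giving R = 1/81.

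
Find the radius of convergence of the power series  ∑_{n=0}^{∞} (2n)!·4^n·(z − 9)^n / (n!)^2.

Apply the ratio test: |a_{n+1}| / |a_n| = (2n+1)·(2n+2)/(n+1)² · 4, which tends to 16 as n → ∞.
The series converges when 16 · |z − 9| < 1, giving R = 1/16.

R = 1/16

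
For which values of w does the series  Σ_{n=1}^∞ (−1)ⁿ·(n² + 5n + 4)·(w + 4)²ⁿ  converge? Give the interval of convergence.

By the ratio test, |a_{n+1}/a_n| = ((n+1)² + 5(n+1) + 4)/(n² + 5n + 4) → 1.
Since the exponent of (w + 4) increases by 2 each term, convergence requires |w + 4|² < 1, hence R = 1.
When w = -3, the terms do not tend to 0, so the series diverges.
Endpoint w = -5: the terms have absolute value of order n², which does not tend to 0, so the series diverges by the divergence test.

(-5, -3)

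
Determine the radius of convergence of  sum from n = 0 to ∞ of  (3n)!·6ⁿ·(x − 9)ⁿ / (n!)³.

Ratio test: |a_{n+1}/a_n| = (3n+1)·(3n+2)·(3n+3)/(n+1)³ · 6 → 162 as n → ∞.
The series converges when 162 · |x − 9| < 1, giving R = 1/162.

R = 1/162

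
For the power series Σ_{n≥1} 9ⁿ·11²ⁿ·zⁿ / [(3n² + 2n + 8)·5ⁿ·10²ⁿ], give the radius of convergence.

The ratio of consecutive coefficients is [(3n² + 2n + 8)/(3(n+1)² + 2(n+1) + 8)] · 9·121/(5·100) → 1089/500.
Hence the series converges for |z| < 1/(1089/500) = 500/1089, so the radius of convergence is 500/1089.

R = 500/1089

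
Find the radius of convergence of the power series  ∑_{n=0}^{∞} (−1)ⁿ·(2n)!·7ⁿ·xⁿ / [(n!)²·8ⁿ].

R = 2/7

Ratio test: |a_{n+1}/a_n| = (2n+1)·(2n+2)/(n+1)² · 7/8 → 7/2 as n → ∞.
Thus R = 1/(7/2) = 2/7.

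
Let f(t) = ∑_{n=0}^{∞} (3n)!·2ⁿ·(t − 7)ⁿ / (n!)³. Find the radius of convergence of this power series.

Apply the ratio test: |a_{n+1}| / |a_n| = (3n+1)·(3n+2)·(3n+3)/(n+1)³ · 2, which tends to 54 as n → ∞.
The series converges when 54 · |t − 7| < 1, giving R = 1/54.

R = 1/54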